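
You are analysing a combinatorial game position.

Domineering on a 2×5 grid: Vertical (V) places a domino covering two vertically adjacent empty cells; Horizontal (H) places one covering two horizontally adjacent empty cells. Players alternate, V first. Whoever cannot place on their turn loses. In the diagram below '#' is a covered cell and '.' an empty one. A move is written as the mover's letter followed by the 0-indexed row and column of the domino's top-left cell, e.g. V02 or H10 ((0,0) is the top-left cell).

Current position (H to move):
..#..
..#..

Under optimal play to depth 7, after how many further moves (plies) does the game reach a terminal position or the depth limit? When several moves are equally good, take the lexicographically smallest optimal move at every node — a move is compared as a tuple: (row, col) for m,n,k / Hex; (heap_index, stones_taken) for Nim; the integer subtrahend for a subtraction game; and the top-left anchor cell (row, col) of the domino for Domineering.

PV length from [..#../..#..]: 4 plies

[..#../..#..] H move#1: H00:-1/###../..#..*, H03:-1/..###/..#.., H10:-1/..#../###.., H13:-1/..#../..###
[###../..#..] V move#2: V03:+1/####./..##.*, V04:+1/###.#/..#.#
[####./..##.] H move#3: H10:-1/####./####.*
[####./####.] V move#4: V04:+1/#####/#####*
[#####/#####] end (terminal -1, H#5); searched ..#../..#.. to 7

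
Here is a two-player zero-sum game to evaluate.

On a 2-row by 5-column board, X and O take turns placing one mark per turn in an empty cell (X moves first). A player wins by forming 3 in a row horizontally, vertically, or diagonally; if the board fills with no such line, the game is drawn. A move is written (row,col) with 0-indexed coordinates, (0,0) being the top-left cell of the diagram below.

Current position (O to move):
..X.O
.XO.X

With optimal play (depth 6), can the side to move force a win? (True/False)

O winning at [..X.O/.XO.X]: False

ply 1, O at ..X.O/.XO.X | (0,0)=+0→O.X.O/.XO.X*; (0,1)=+0→.OX.O/.XO.X; (0,3)=+0→..XOO/.XO.X; (1,0)=-1→..X.O/OXO.X; (1,3)=-1→..X.O/.XOOX
ply 2, X at O.X.O/.XO.X | (0,1)=+0→OXX.O/.XO.X*; (0,3)=+0→O.XXO/.XO.X; (1,0)=+0→O.X.O/XXO.X; (1,3)=+0→O.X.O/.XOXX
ply 3, O at OXX.O/.XO.X | (0,3)=+0→OXXOO/.XO.X*; (1,0)=-1→OXX.O/OXO.X; (1,3)=-1→OXX.O/.XOOX
ply 4, X at OXXOO/.XO.X | (1,0)=+0→OXXOO/XXO.X*; (1,3)=+0→OXXOO/.XOXX
ply 5, O at OXXOO/XXO.X | (1,3)=+0→OXXOO/XXOOX*
ply 6: OXXOO/XXOOX is terminal +0 (X); from ..X.O/.XO.X depth 6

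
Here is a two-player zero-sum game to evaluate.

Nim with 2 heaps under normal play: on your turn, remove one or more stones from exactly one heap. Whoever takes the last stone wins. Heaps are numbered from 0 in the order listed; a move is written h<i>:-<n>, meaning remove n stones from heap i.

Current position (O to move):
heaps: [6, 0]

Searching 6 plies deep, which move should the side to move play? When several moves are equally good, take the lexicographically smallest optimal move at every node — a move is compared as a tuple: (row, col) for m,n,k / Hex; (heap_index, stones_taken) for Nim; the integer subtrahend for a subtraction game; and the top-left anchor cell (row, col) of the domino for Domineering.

ply 1, O at (6,0) | h0:-1=-1→(5,0); h0:-2=-1→(4,0); h0:-3=-1→(3,0); h0:-4=-1→(2,0); h0:-5=-1→(1,0); h0:-6=+1→(0,0)*
ply 2: (0,0) is terminal -1 (X); from (6,0) depth 6

O's best at [(6,0)]: h0:-6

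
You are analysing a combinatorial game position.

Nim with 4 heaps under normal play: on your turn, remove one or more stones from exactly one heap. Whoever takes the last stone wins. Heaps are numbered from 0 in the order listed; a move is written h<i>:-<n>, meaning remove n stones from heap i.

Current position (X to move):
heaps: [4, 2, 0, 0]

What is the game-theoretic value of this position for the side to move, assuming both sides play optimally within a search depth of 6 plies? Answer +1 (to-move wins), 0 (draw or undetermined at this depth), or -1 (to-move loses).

value((4,2,0,0), X) = +1

ply 1, X at (4,2,0,0) | h0:-1=-1→(3,2,0,0); h0:-2=+1→(2,2,0,0)*; h0:-3=-1→(1,2,0,0); h0:-4=-1→(0,2,0,0); h1:-1=-1→(4,1,0,0); h1:-2=-1→(4,0,0,0)
ply 2, O at (2,2,0,0) | h0:-1=-1→(1,2,0,0)*; h0:-2=-1→(0,2,0,0); h1:-1=-1→(2,1,0,0); h1:-2=-1→(2,0,0,0)
ply 3, X at (1,2,0,0) | h0:-1=-1→(0,2,0,0); h1:-1=+1→(1,1,0,0)*; h1:-2=-1→(1,0,0,0)
ply 4, O at (1,1,0,0) | h0:-1=-1→(0,1,0,0)*; h1:-1=-1→(1,0,0,0)
ply 5, X at (0,1,0,0) | h1:-1=+1→(0,0,0,0)*
ply 6: (0,0,0,0) is terminal -1 (O); from (4,2,0,0) depth 6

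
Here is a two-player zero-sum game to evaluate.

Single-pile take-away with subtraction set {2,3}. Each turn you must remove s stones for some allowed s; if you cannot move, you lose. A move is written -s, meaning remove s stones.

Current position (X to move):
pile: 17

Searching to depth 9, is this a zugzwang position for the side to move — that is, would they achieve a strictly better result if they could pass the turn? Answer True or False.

zugzwang(17, X) = False

ply 1, X at 17 | -2=+1→15*; -3=-1→14
ply 2, O at 15 | -2=-1→13*; -3=-1→12
ply 3, X at 13 | -2=+1→11*; -3=+1→10
ply 4, O at 11 | -2=-1→9*; -3=-1→8
ply 5, X at 9 | -2=-1→7; -3=+1→6*
ply 6, O at 6 | -2=-1→4*; -3=-1→3
ply 7, X at 4 | -2=-1→2; -3=+1→1*
ply 8: 1 is terminal -1 (O); from 17 depth 9
if X skipped the turn, O would face:
~ ply 1, O at 17 | -2=+1→15*; -3=-1→14
~ ply 2, X at 15 | -2=-1→13*; -3=-1→12
~ ply 3, O at 13 | -2=+1→11*; -3=+1→10
~ ply 4, X at 11 | -2=-1→9*; -3=-1→8
~ ply 5, O at 9 | -2=-1→7; -3=+1→6*
~ ply 6, X at 6 | -2=-1→4*; -3=-1→3
~ ply 7, O at 4 | -2=-1→2; -3=+1→1*
~ ply 8: 1 is terminal -1 (X); from 17 depth 9
compare (X): move=+1 vs pass=-1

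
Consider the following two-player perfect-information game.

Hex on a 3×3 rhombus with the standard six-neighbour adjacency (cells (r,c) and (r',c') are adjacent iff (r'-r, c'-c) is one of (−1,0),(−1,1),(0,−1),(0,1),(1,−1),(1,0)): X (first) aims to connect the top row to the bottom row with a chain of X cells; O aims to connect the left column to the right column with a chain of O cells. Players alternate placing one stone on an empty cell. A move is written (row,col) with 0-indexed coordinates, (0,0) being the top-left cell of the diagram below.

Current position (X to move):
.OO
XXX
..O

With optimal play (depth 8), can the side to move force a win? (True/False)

X winning at [.OO/XXX/..O]: True

p1 X@[.OO/XXX/..O]: (0,0)[XOO/XXX/..O]+1* (2,0)[.OO/XXX/X.O]-1 (2,1)[.OO/XXX/.XO]-1
p2 O@[XOO/XXX/..O]: (2,0)[XOO/XXX/O.O]-1* (2,1)[XOO/XXX/.OO]-1
p3 X@[XOO/XXX/O.O]: (2,1)[XOO/XXX/OXO]+1*
p4 O@[XOO/XXX/OXO] terminal -1; root [.OO/XXX/..O] d8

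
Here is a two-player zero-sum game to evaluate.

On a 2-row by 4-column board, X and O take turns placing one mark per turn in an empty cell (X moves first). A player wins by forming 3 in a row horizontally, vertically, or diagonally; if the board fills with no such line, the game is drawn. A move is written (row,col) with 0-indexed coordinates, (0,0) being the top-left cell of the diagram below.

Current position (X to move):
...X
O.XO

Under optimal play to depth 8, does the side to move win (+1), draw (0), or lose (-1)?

value(...X/O.XO, X) = 0

ply 1, X at ...X/O.XO | (0,0)=+0→X..X/O.XO*; (0,1)=+0→.X.X/O.XO; (0,2)=+0→..XX/O.XO; (1,1)=+0→...X/OXXO
ply 2, O at X..X/O.XO | (0,1)=+0→XO.X/O.XO*; (0,2)=+0→X.OX/O.XO; (1,1)=+0→X..X/OOXO
ply 3, X at XO.X/O.XO | (0,2)=+0→XOXX/O.XO*; (1,1)=+0→XO.X/OXXO
ply 4, O at XOXX/O.XO | (1,1)=+0→XOXX/OOXO*
ply 5: XOXX/OOXO is terminal +0 (X); from ...X/O.XO depth 8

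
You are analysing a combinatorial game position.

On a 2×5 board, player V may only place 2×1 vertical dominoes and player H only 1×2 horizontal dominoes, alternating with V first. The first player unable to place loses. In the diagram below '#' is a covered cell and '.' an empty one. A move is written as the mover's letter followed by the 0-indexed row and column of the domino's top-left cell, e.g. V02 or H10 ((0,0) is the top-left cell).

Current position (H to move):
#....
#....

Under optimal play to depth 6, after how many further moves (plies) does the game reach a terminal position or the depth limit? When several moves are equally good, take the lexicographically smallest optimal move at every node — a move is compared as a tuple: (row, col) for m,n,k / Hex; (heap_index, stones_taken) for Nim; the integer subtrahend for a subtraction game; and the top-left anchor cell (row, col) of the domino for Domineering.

[#..../#....] H move#1: H01:-1/###../#...., H02:+1/#.##./#....*, H03:-1/#..##/#...., H11:-1/#..../###.., H12:+1/#..../#.##., H13:-1/#..../#..##
[#.##./#....] V move#2: V01:-1/####./##...*, V04:-1/#.###/#...#
[####./##...] H move#3: H12:-1/####./####., H13:+1/####./##.##*
[####./##.##] end (terminal -1, V#4); searched #..../#.... to 6

PV length from [#..../#....]: 3 plies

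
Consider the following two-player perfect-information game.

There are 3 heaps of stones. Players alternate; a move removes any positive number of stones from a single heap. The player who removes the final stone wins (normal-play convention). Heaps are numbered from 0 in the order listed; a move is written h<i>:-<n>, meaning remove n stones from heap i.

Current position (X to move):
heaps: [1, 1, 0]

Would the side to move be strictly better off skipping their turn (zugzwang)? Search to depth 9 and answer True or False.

zugzwang((1,1,0), X) = True

p1 X@[(1,1,0)]: h0:-1[(0,1,0)]-1* h1:-1[(1,0,0)]-1
p2 O@[(0,1,0)]: h1:-1[(0,0,0)]+1*
p3 X@[(0,0,0)] terminal -1; root [(1,1,0)] d9
if X skipped the turn, O would face:
~ p1 O@[(1,1,0)]: h0:-1[(0,1,0)]-1* h1:-1[(1,0,0)]-1
~ p2 X@[(0,1,0)]: h1:-1[(0,0,0)]+1*
~ p3 O@[(0,0,0)] terminal -1; root [(1,1,0)] d9
compare (X): move=-1 vs pass=+1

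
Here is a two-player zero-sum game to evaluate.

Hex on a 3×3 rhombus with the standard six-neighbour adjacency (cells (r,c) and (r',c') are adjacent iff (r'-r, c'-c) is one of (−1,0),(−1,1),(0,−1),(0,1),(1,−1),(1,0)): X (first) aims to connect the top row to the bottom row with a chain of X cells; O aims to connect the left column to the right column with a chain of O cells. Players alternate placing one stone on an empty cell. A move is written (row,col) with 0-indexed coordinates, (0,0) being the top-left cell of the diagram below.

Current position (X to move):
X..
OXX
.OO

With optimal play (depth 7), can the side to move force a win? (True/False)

X winning at [X../OXX/.OO]: True

p1 X@[X../OXX/.OO]: (0,1)[XX./OXX/.OO]-1 (0,2)[X.X/OXX/.OO]-1 (2,0)[X../OXX/XOO]+1*
p2 O@[X../OXX/XOO]: (0,1)[XO./OXX/XOO]-1* (0,2)[X.O/OXX/XOO]-1
p3 X@[XO./OXX/XOO]: (0,2)[XOX/OXX/XOO]+1*
p4 O@[XOX/OXX/XOO] terminal -1; root [X../OXX/.OO] d7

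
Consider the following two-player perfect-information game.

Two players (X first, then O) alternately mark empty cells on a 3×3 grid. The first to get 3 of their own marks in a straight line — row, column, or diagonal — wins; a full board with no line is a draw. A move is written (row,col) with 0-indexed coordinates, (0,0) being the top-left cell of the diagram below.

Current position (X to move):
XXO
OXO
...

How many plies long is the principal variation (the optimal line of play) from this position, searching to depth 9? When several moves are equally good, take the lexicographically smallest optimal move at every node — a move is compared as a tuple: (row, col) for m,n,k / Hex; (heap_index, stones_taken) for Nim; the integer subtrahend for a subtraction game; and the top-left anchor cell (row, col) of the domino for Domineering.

[XXO/OXO/...] X move#1: (2,0):-1/XXO/OXO/X.., (2,1):+1/XXO/OXO/.X.*, (2,2):+1/XXO/OXO/..X
[XXO/OXO/.X.] end (terminal -1, O#2); searched XXO/OXO/... to 9

PV length from [XXO/OXO/...]: 1 ply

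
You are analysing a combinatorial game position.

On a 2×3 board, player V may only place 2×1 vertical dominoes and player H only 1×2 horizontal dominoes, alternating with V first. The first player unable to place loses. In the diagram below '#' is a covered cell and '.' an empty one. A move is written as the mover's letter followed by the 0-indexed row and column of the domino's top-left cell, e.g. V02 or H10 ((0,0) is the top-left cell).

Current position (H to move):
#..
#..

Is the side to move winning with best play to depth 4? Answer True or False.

H winning at [#../#..]: True

p1 H@[#../#..]: H01[###/#..]+1* H11[#../###]+1
p2 V@[###/#..] terminal -1; root [#../#..] d4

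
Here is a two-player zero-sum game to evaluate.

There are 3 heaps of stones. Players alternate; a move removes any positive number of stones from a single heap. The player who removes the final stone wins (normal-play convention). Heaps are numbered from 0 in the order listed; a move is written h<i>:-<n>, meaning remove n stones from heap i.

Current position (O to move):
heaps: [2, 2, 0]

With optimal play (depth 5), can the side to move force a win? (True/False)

ply 1, O at (2,2,0) | h0:-1=-1→(1,2,0)*; h0:-2=-1→(0,2,0); h1:-1=-1→(2,1,0); h1:-2=-1→(2,0,0)
ply 2, X at (1,2,0) | h0:-1=-1→(0,2,0); h1:-1=+1→(1,1,0)*; h1:-2=-1→(1,0,0)
ply 3, O at (1,1,0) | h0:-1=-1→(0,1,0)*; h1:-1=-1→(1,0,0)
ply 4, X at (0,1,0) | h1:-1=+1→(0,0,0)*
ply 5: (0,0,0) is terminal -1 (O); from (2,2,0) depth 5

O winning at [(2,2,0)]: False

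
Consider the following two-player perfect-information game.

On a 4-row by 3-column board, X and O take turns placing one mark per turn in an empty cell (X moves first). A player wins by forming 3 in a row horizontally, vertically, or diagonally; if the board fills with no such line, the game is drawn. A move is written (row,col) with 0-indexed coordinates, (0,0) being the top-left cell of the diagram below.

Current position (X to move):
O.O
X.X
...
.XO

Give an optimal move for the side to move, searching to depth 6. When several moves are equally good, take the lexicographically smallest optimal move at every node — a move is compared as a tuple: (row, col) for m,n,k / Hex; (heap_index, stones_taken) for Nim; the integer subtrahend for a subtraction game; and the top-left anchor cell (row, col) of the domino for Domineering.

ply 1, X at O.O/X.X/.../.XO | (0,1)=-1→OXO/X.X/.../.XO; (1,1)=+1→O.O/XXX/.../.XO*; (2,0)=-1→O.O/X.X/X../.XO; (2,1)=-1→O.O/X.X/.X./.XO; (2,2)=-1→O.O/X.X/..X/.XO; (3,0)=-1→O.O/X.X/.../XXO
ply 2: O.O/XXX/.../.XO is terminal -1 (O); from O.O/X.X/.../.XO depth 6

X's best at [O.O/X.X/.../.XO]: (1,1)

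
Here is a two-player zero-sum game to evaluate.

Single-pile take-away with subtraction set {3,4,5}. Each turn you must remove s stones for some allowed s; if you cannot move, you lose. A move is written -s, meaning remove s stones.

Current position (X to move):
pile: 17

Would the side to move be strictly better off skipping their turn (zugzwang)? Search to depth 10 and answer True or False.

[17] X move#1: -3:-1/14*, -4:-1/13, -5:-1/12
[14] O move#2: -3:-1/11, -4:+1/10*, -5:+1/9
[10] X move#3: -3:-1/7*, -4:-1/6, -5:-1/5
[7] O move#4: -3:-1/4, -4:-1/3, -5:+1/2*
[2] end (terminal -1, X#5); searched 17 to 10
pass branch (O moves first from the same position):
  | [17] O move#1: -3:-1/14*, -4:-1/13, -5:-1/12
  | [14] X move#2: -3:-1/11, -4:+1/10*, -5:+1/9
  | [10] O move#3: -3:-1/7*, -4:-1/6, -5:-1/5
  | [7] X move#4: -3:-1/4, -4:-1/3, -5:+1/2*
  | [2] end (terminal -1, O#5); searched 17 to 10
X moving scores -1; X passing scores +1

zugzwang(17, X) = True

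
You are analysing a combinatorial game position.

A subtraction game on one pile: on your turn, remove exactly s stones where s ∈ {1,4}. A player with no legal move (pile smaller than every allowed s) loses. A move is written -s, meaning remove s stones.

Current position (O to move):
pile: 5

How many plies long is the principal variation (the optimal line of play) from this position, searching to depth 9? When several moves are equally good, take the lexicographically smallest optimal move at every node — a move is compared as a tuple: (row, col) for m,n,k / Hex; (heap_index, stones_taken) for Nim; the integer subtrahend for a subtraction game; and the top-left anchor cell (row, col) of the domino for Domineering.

[5] O move#1: -1:-1/4*, -4:-1/1
[4] X move#2: -1:-1/3, -4:+1/0*
[0] end (terminal -1, O#3); searched 5 to 9

PV length from [5]: 2 plies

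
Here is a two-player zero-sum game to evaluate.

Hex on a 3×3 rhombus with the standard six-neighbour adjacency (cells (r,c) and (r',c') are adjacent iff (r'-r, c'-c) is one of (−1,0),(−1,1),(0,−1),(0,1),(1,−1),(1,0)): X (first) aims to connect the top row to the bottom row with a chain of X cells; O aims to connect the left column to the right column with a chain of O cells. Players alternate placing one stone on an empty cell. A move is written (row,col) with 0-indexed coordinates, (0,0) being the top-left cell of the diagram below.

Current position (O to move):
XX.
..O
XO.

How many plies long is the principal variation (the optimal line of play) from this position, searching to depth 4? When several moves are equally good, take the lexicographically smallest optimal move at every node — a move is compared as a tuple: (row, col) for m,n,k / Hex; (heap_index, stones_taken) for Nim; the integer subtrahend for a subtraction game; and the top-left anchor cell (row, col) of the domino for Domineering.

PV length from [XX./..O/XO.]: 2 plies

[XX./..O/XO.] O move#1: (0,2):-1/XXO/..O/XO.*, (1,0):-1/XX./O.O/XO., (1,1):-1/XX./.OO/XO., (2,2):-1/XX./..O/XOO
[XXO/..O/XO.] X move#2: (1,0):+1/XXO/X.O/XO.*, (1,1):+1/XXO/.XO/XO., (2,2):+1/XXO/..O/XOX
[XXO/X.O/XO.] end (terminal -1, O#3); searched XX./..O/XO. to 4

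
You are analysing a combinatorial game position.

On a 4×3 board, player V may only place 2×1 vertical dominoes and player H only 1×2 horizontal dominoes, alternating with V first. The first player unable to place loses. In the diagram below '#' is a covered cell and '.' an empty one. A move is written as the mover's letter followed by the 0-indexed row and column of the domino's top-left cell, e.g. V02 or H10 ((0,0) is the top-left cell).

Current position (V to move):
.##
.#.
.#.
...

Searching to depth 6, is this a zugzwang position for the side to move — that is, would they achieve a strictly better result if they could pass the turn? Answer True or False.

zugzwang(.##/.#./.#./..., V) = False

ply 1, V at .##/.#./.#./... | V00=+1→###/##./.#./...*; V10=+1→.##/##./##./...; V12=+1→.##/.##/.##/...; V20=+1→.##/.#./##./#..; V22=+1→.##/.#./.##/..#
ply 2, H at ###/##./.#./... | H30=-1→###/##./.#./##.*; H31=-1→###/##./.#./.##
ply 3, V at ###/##./.#./##. | V12=+1→###/###/.##/##.*; V22=+1→###/##./.##/###
ply 4: ###/###/.##/##. is terminal -1 (H); from .##/.#./.#./... depth 6
suppose V passes — search the same position with H to move:
pass> ply 1, H at .##/.#./.#./... | H30=-1→.##/.#./.#./##.*; H31=-1→.##/.#./.#./.##
pass> ply 2, V at .##/.#./.#./##. | V00=+1→###/##./.#./##.*; V10=+1→.##/##./##./##.; V12=+1→.##/.##/.##/##.; V22=+1→.##/.#./.##/###
pass> ply 3: ###/##./.#./##. is terminal -1 (H); from .##/.#./.#./... depth 6
for V: play +1, pass +1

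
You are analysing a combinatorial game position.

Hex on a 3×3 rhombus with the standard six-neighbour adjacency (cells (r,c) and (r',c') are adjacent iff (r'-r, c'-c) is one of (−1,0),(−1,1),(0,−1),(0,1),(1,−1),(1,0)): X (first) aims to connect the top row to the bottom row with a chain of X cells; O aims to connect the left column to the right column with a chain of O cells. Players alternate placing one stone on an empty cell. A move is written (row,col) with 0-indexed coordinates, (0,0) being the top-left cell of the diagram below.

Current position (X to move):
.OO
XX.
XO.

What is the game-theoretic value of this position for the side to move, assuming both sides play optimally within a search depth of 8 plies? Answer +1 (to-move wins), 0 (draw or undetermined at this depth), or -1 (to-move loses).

p1 X@[.OO/XX./XO.]: (0,0)[XOO/XX./XO.]+1* (1,2)[.OO/XXX/XO.]-1 (2,2)[.OO/XX./XOX]-1
p2 O@[XOO/XX./XO.] terminal -1; root [.OO/XX./XO.] d8

value(.OO/XX./XO., X) = +1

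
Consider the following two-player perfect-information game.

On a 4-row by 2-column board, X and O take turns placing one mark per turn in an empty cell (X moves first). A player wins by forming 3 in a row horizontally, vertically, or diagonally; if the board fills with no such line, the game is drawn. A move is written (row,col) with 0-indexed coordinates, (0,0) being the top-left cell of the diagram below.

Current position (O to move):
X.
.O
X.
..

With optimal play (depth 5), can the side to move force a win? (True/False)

O winning at [X./.O/X./..]: False

ply 1, O at X./.O/X./.. | (0,1)=-1→XO/.O/X./..; (1,0)=+0→X./OO/X./..*; (2,1)=-1→X./.O/XO/..; (3,0)=-1→X./.O/X./O.; (3,1)=-1→X./.O/X./.O
ply 2, X at X./OO/X./.. | (0,1)=+0→XX/OO/X./..*; (2,1)=+0→X./OO/XX/..; (3,0)=-1→X./OO/X./X.; (3,1)=+0→X./OO/X./.X
ply 3, O at XX/OO/X./.. | (2,1)=+0→XX/OO/XO/..*; (3,0)=+0→XX/OO/X./O.; (3,1)=+0→XX/OO/X./.O
ply 4, X at XX/OO/XO/.. | (3,0)=-1→XX/OO/XO/X.; (3,1)=+0→XX/OO/XO/.X*
ply 5, O at XX/OO/XO/.X | (3,0)=+0→XX/OO/XO/OX*
ply 6: XX/OO/XO/OX is terminal +0 (X); from X./.O/X./.. depth 5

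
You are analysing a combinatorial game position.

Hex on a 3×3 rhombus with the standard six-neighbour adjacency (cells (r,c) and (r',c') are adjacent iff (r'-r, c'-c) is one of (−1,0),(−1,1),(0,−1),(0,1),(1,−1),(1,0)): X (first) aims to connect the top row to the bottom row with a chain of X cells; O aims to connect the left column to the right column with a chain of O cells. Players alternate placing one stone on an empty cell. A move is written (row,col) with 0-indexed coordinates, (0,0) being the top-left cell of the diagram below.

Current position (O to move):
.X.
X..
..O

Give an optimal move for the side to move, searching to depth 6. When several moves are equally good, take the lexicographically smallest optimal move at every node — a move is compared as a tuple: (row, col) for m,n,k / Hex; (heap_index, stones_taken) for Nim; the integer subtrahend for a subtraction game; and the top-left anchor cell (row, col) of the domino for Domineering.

O's best at [.X./X../..O]: (2,0)

[.X./X../..O] O move#1: (0,0):-1/OX./X../..O, (0,2):-1/.XO/X../..O, (1,1):-1/.X./XO./..O, (1,2):-1/.X./X.O/..O, (2,0):+1/.X./X../O.O*, (2,1):-1/.X./X../.OO
[.X./X../O.O] X move#2: (0,0):-1/XX./X../O.O*, (0,2):-1/.XX/X../O.O, (1,1):-1/.X./XX./O.O, (1,2):-1/.X./X.X/O.O, (2,1):-1/.X./X../OXO
[XX./X../O.O] O move#3: (0,2):+1/XXO/X../O.O*, (1,1):+1/XX./XO./O.O, (1,2):+1/XX./X.O/O.O, (2,1):+1/XX./X../OOO
[XXO/X../O.O] X move#4: (1,1):-1/XXO/XX./O.O*, (1,2):-1/XXO/X.X/O.O, (2,1):-1/XXO/X../OXO
[XXO/XX./O.O] O move#5: (1,2):-1/XXO/XXO/O.O, (2,1):+1/XXO/XX./OOO*
[XXO/XX./OOO] end (terminal -1, X#6); searched .X./X../..O to 6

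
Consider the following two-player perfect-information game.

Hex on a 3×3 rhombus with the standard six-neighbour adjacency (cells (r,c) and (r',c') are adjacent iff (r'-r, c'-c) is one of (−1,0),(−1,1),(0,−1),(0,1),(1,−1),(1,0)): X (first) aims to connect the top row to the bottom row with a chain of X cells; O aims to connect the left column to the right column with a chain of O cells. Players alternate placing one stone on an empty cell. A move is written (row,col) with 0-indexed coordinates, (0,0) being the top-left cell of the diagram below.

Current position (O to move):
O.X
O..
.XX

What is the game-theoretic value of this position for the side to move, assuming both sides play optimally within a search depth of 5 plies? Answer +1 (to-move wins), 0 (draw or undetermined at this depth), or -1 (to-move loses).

value(O.X/O../.XX, O) = -1

[O.X/O../.XX] O move#1: (0,1):-1/OOX/O../.XX*, (1,1):-1/O.X/OO./.XX, (1,2):-1/O.X/O.O/.XX, (2,0):-1/O.X/O../OXX
[OOX/O../.XX] X move#2: (1,1):+1/OOX/OX./.XX*, (1,2):+1/OOX/O.X/.XX, (2,0):+1/OOX/O../XXX
[OOX/OX./.XX] end (terminal -1, O#3); searched O.X/O../.XX to 5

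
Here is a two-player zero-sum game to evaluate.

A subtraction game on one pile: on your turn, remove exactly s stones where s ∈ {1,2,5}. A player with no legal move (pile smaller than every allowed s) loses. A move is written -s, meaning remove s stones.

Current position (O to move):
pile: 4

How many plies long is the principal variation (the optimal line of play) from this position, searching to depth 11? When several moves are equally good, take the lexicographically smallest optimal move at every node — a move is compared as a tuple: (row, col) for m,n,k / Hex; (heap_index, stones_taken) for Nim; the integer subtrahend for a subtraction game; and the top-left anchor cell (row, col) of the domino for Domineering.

PV length from [4]: 3 plies

ply 1, O at 4 | -1=+1→3*; -2=-1→2
ply 2, X at 3 | -1=-1→2*; -2=-1→1
ply 3, O at 2 | -1=-1→1; -2=+1→0*
ply 4: 0 is terminal -1 (X); from 4 depth 11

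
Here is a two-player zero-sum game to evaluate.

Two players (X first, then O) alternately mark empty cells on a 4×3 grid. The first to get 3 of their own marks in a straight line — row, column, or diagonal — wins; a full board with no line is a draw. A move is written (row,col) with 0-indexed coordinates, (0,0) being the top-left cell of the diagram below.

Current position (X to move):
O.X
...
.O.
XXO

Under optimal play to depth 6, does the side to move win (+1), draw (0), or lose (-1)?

value(O.X/.../.O./XXO, X) = 0

ply 1, X at O.X/.../.O./XXO | (0,1)=-1→OXX/.../.O./XXO; (1,0)=+0→O.X/X../.O./XXO*; (1,1)=-1→O.X/.X./.O./XXO; (1,2)=-1→O.X/..X/.O./XXO; (2,0)=-1→O.X/.../XO./XXO; (2,2)=-1→O.X/.../.OX/XXO
ply 2, O at O.X/X../.O./XXO | (0,1)=-1→OOX/X../.O./XXO; (1,1)=-1→O.X/XO./.O./XXO; (1,2)=-1→O.X/X.O/.O./XXO; (2,0)=+0→O.X/X../OO./XXO*; (2,2)=-1→O.X/X../.OO/XXO
ply 3, X at O.X/X../OO./XXO | (0,1)=-1→OXX/X../OO./XXO; (1,1)=-1→O.X/XX./OO./XXO; (1,2)=-1→O.X/X.X/OO./XXO; (2,2)=+0→O.X/X../OOX/XXO*
ply 4, O at O.X/X../OOX/XXO | (0,1)=-1→OOX/X../OOX/XXO; (1,1)=-1→O.X/XO./OOX/XXO; (1,2)=+0→O.X/X.O/OOX/XXO*
ply 5, X at O.X/X.O/OOX/XXO | (0,1)=+0→OXX/X.O/OOX/XXO*; (1,1)=+0→O.X/XXO/OOX/XXO
ply 6, O at OXX/X.O/OOX/XXO | (1,1)=+0→OXX/XOO/OOX/XXO*
ply 7: OXX/XOO/OOX/XXO is terminal +0 (X); from O.X/.../.O./XXO depth 6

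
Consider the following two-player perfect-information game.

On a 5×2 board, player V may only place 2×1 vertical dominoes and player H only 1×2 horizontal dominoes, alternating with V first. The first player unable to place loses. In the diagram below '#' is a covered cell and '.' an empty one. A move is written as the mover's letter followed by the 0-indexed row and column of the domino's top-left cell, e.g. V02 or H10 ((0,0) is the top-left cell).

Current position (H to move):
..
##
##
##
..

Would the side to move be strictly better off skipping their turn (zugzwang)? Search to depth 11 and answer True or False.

zugzwang(../##/##/##/.., H) = False

[../##/##/##/..] H move#1: H00:+1/##/##/##/##/..*, H40:+1/../##/##/##/##
[##/##/##/##/..] end (terminal -1, V#2); searched ../##/##/##/.. to 11
pass branch (V moves first from the same position):
  | [../##/##/##/..] end (terminal -1, V#1); searched ../##/##/##/.. to 11
H moving scores +1; H passing scores +1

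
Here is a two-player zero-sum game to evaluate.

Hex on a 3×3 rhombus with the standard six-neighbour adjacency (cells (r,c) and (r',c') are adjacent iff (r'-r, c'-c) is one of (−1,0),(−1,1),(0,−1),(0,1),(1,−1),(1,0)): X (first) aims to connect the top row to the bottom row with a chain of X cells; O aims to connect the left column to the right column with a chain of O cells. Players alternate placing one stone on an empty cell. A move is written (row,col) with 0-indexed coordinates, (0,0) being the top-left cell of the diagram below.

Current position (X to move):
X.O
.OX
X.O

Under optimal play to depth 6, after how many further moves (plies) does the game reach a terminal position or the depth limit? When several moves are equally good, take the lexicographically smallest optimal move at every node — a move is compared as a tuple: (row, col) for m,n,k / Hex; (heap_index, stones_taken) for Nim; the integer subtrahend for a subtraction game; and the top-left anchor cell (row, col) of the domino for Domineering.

PV length from [X.O/.OX/X.O]: 1 ply

[X.O/.OX/X.O] X move#1: (0,1):-1/XXO/.OX/X.O, (1,0):+1/X.O/XOX/X.O*, (2,1):-1/X.O/.OX/XXO
[X.O/XOX/X.O] end (terminal -1, O#2); searched X.O/.OX/X.O to 6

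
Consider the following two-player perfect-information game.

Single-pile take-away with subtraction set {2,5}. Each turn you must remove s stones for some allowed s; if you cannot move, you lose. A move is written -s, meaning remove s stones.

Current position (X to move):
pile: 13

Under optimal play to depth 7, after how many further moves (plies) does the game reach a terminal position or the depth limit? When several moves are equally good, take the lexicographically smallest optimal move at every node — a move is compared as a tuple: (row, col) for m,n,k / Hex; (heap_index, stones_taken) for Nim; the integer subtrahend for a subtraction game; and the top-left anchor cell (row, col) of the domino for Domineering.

PV length from [13]: 5 plies

ply 1, X at 13 | -2=+1→11*; -5=+1→8
ply 2, O at 11 | -2=-1→9*; -5=-1→6
ply 3, X at 9 | -2=+1→7*; -5=+1→4
ply 4, O at 7 | -2=-1→5*; -5=-1→2
ply 5, X at 5 | -2=-1→3; -5=+1→0*
ply 6: 0 is terminal -1 (O); from 13 depth 7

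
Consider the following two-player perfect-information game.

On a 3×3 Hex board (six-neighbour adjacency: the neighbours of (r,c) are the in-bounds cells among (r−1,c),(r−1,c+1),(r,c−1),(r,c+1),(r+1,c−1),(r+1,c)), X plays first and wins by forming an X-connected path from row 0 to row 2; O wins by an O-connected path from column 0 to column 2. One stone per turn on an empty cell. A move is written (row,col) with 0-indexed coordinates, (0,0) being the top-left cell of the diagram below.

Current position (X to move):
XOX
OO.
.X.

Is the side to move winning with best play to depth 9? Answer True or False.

ply 1, X at XOX/OO./.X. | (1,2)=+1→XOX/OOX/.X.*; (2,0)=-1→XOX/OO./XX.; (2,2)=-1→XOX/OO./.XX
ply 2: XOX/OOX/.X. is terminal -1 (O); from XOX/OO./.X. depth 9

X winning at [XOX/OO./.X.]: True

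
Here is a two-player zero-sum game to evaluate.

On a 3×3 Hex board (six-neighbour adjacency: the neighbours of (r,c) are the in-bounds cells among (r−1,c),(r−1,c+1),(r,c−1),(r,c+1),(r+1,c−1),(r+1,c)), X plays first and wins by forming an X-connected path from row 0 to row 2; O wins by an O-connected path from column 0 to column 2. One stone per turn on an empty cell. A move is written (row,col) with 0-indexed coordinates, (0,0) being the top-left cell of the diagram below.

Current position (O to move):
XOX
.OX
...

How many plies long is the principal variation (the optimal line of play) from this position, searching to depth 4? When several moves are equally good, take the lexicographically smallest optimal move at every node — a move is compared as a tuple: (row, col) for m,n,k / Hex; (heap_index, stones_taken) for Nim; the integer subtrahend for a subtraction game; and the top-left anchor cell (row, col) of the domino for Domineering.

PV length from [XOX/.OX/...]: 4 plies

p1 O@[XOX/.OX/...]: (1,0)[XOX/OOX/...]-1* (2,0)[XOX/.OX/O..]-1 (2,1)[XOX/.OX/.O.]-1 (2,2)[XOX/.OX/..O]-1
p2 X@[XOX/OOX/...]: (2,0)[XOX/OOX/X..]+1* (2,1)[XOX/OOX/.X.]+1 (2,2)[XOX/OOX/..X]+1
p3 O@[XOX/OOX/X..]: (2,1)[XOX/OOX/XO.]-1* (2,2)[XOX/OOX/X.O]-1
p4 X@[XOX/OOX/XO.]: (2,2)[XOX/OOX/XOX]+1*
p5 O@[XOX/OOX/XOX] terminal -1; root [XOX/.OX/...] d4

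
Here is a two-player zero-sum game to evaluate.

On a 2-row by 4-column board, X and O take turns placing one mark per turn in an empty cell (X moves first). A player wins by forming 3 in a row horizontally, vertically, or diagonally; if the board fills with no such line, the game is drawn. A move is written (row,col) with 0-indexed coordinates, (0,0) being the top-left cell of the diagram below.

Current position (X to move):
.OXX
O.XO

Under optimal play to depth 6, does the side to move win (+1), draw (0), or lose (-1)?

ply 1, X at .OXX/O.XO | (0,0)=+0→XOXX/O.XO*; (1,1)=+0→.OXX/OXXO
ply 2, O at XOXX/O.XO | (1,1)=+0→XOXX/OOXO*
ply 3: XOXX/OOXO is terminal +0 (X); from .OXX/O.XO depth 6

value(.OXX/O.XO, X) = 0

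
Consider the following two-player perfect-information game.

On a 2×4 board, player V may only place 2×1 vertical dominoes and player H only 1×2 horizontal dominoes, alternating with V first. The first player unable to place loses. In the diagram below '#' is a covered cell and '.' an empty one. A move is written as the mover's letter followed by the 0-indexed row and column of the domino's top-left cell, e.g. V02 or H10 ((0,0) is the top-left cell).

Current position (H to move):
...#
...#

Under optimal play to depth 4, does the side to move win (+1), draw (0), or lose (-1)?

p1 H@[...#/...#]: H00[##.#/...#]+1* H01[.###/...#]+1 H10[...#/##.#]+1 H11[...#/.###]+1
p2 V@[##.#/...#]: V02[####/..##]-1*
p3 H@[####/..##]: H10[####/####]+1*
p4 V@[####/####] terminal -1; root [...#/...#] d4

value(...#/...#, H) = +1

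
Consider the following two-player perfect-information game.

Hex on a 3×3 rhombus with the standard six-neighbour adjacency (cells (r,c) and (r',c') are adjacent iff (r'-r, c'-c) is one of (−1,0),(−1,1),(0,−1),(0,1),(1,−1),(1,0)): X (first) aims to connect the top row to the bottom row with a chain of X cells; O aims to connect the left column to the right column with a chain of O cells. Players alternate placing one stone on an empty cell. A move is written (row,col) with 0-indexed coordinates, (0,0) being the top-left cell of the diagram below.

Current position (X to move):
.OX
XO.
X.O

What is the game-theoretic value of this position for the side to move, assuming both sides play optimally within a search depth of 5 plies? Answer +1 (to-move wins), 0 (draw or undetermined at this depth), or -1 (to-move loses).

p1 X@[.OX/XO./X.O]: (0,0)[XOX/XO./X.O]+1* (1,2)[.OX/XOX/X.O]+1 (2,1)[.OX/XO./XXO]+1
p2 O@[XOX/XO./X.O] terminal -1; root [.OX/XO./X.O] d5

value(.OX/XO./X.O, X) = +1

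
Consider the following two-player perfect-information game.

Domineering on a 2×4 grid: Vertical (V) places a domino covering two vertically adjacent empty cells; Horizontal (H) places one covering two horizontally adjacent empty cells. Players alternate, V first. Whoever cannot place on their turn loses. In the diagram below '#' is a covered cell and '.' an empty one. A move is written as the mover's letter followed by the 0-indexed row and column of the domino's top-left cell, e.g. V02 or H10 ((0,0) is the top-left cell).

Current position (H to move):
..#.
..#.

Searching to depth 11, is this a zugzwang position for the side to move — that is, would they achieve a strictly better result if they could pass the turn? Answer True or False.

[..#./..#.] H move#1: H00:+1/###./..#.*, H10:+1/..#./###.
[###./..#.] V move#2: V03:-1/####/..##*
[####/..##] H move#3: H10:+1/####/####*
[####/####] end (terminal -1, V#4); searched ..#./..#. to 11
pass branch (V moves first from the same position):
  | [..#./..#.] V move#1: V00:+1/#.#./#.#.*, V01:+1/.##./.##., V03:-1/..##/..##
  | [#.#./#.#.] end (terminal -1, H#2); searched ..#./..#. to 11
H moving scores +1; H passing scores -1

zugzwang(..#./..#., H) = False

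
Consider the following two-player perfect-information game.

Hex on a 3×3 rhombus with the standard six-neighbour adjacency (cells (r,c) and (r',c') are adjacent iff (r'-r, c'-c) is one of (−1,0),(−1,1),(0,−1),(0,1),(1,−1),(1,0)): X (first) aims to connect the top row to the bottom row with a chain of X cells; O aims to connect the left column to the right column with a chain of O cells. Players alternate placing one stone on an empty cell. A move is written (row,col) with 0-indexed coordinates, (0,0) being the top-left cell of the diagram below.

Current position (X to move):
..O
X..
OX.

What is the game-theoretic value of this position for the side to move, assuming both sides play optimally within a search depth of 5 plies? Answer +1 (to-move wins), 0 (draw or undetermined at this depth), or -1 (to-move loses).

value(..O/X../OX., X) = +1

ply 1, X at ..O/X../OX. | (0,0)=-1→X.O/X../OX.; (0,1)=-1→.XO/X../OX.; (1,1)=+1→..O/XX./OX.*; (1,2)=-1→..O/X.X/OX.; (2,2)=-1→..O/X../OXX
ply 2, O at ..O/XX./OX. | (0,0)=-1→O.O/XX./OX.*; (0,1)=-1→.OO/XX./OX.; (1,2)=-1→..O/XXO/OX.; (2,2)=-1→..O/XX./OXO
ply 3, X at O.O/XX./OX. | (0,1)=+1→OXO/XX./OX.*; (1,2)=-1→O.O/XXX/OX.; (2,2)=-1→O.O/XX./OXX
ply 4: OXO/XX./OX. is terminal -1 (O); from ..O/X../OX. depth 5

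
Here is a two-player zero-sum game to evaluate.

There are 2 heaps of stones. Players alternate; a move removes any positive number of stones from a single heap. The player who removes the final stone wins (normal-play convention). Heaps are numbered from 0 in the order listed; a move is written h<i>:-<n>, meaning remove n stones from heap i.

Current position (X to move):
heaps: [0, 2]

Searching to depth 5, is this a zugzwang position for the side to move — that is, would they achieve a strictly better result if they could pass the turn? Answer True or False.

zugzwang((0,2), X) = False

ply 1, X at (0,2) | h1:-1=-1→(0,1); h1:-2=+1→(0,0)*
ply 2: (0,0) is terminal -1 (O); from (0,2) depth 5
if X skipped the turn, O would face:
~ ply 1, O at (0,2) | h1:-1=-1→(0,1); h1:-2=+1→(0,0)*
~ ply 2: (0,0) is terminal -1 (X); from (0,2) depth 5
compare (X): move=+1 vs pass=-1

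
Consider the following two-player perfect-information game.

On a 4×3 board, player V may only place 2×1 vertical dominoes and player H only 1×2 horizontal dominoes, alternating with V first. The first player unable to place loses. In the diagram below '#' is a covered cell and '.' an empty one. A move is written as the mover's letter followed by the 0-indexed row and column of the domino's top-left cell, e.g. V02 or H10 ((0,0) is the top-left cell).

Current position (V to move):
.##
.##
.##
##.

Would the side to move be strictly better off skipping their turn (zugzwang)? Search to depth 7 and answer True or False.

[.##/.##/.##/##.] V move#1: V00:+1/###/###/.##/##.*, V10:+1/.##/###/###/##.
[###/###/.##/##.] end (terminal -1, H#2); searched .##/.##/.##/##. to 7
suppose V passes — search the same position with H to move:
pass> [.##/.##/.##/##.] end (terminal -1, H#1); searched .##/.##/.##/##. to 7
for V: play +1, pass +1

zugzwang(.##/.##/.##/##., V) = False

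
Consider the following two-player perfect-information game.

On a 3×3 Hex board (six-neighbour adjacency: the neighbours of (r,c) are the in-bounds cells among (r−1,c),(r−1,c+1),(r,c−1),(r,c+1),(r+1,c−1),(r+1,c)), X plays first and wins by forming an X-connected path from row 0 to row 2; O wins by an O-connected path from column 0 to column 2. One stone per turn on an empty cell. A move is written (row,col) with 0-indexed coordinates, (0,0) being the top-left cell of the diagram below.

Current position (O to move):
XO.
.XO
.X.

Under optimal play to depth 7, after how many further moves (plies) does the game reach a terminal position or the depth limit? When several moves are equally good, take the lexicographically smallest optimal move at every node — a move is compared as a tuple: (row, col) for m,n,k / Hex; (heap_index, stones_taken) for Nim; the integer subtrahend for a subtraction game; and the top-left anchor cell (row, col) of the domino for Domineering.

[XO./.XO/.X.] O move#1: (0,2):-1/XOO/.XO/.X.*, (1,0):-1/XO./OXO/.X., (2,0):-1/XO./.XO/OX., (2,2):-1/XO./.XO/.XO
[XOO/.XO/.X.] X move#2: (1,0):+1/XOO/XXO/.X.*, (2,0):-1/XOO/.XO/XX., (2,2):-1/XOO/.XO/.XX
[XOO/XXO/.X.] end (terminal -1, O#3); searched XO./.XO/.X. to 7

PV length from [XO./.XO/.X.]: 2 plies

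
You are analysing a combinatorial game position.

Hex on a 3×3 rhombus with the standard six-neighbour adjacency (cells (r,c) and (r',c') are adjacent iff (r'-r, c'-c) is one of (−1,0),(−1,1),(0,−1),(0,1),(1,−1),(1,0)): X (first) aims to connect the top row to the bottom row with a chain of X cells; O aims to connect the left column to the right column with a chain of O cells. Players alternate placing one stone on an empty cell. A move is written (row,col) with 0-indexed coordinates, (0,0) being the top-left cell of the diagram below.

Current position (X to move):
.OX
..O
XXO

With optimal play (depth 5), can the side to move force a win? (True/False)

X winning at [.OX/..O/XXO]: True

p1 X@[.OX/..O/XXO]: (0,0)[XOX/..O/XXO]+1* (1,0)[.OX/X.O/XXO]+1 (1,1)[.OX/.XO/XXO]+1
p2 O@[XOX/..O/XXO]: (1,0)[XOX/O.O/XXO]-1* (1,1)[XOX/.OO/XXO]-1
p3 X@[XOX/O.O/XXO]: (1,1)[XOX/OXO/XXO]+1*
p4 O@[XOX/OXO/XXO] terminal -1; root [.OX/..O/XXO] d5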